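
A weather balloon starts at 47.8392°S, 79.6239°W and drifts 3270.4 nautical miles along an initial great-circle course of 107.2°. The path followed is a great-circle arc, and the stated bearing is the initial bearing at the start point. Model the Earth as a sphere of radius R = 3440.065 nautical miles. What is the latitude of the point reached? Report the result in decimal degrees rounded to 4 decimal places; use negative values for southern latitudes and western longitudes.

δ = 3270.4/3440.065 = 0.950680 rad (54.4699°).
With φ₁ = -47.8392° = -0.834952 rad and θ = 107.2° = 1.870993 rad:
Applying the spherical law of cosines for sides, sin φ₂ = sin φ₁ cos δ + cos φ₁ sin δ cos θ = -0.592299, so φ₂ = -36.3203°.
For the longitude increment, Δλ = atan2( sin θ sin δ cos φ₁, cos δ − sin φ₁ sin φ₂ ) = atan2(0.521812, 0.142080) = 74.7686°.
λ₂ = -79.6239° + 74.7686° = -4.8553°.

latitude -36.3203°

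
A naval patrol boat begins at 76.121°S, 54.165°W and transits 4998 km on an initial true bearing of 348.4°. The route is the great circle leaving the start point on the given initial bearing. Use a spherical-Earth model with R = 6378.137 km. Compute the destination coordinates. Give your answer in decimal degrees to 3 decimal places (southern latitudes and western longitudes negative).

latitude -31.455°, longitude -63.742°

Central angle δ = d/R = 0.783614 rad.
With φ₁ = -76.121° = -1.328562 rad and θ = 348.4° = 6.080727 rad:
Applying the spherical law of cosines for sides, sin φ₂ = sin φ₁ cos δ + cos φ₁ sin δ cos θ = -0.521832, so φ₂ = -31.455°.
Then Δλ = atan2(-0.034045, 0.201771) = -0.167157 rad, from sin θ sin δ cos φ₁ over cos δ − sin φ₁ sin φ₂.
λ₂ = -54.165° + -9.577° = -63.742°.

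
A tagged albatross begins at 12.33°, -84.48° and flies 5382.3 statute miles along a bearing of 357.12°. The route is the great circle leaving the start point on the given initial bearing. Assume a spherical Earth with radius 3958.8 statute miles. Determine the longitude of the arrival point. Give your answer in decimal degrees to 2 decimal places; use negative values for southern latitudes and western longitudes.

longitude -178.81°

The arc subtends δ = 5382.3/3958.8 = 1.359579 rad at the centre.
Converting: φ₁ = 0.215199 rad, θ = 6.232920 rad.
sin φ₂ = sin φ₁ cos δ + cos φ₁ sin δ cos θ = (0.213542)(0.209651) + (0.976934)(0.977776)(0.998737) = 0.998786
φ₂ = asin(0.998786) = 1.521508 rad = 87.18°.
For the longitude increment, Δλ = atan2( sin θ sin δ cos φ₁, cos δ − sin φ₁ sin φ₂ ) = atan2(-0.047995, -0.003632) = -94.33°.
λ₂ = λ₁ + Δλ = -178.81°.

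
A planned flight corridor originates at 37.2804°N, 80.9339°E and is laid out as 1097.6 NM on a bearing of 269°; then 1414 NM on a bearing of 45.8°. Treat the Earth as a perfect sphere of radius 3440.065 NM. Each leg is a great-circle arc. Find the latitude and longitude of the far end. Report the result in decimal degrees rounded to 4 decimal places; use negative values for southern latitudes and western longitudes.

latitude 48.7614°, longitude 84.2348°

Apply the spherical direct solution leg by leg, carrying full precision between legs.
Leg 1: from (37.2804°, 80.9339°), δ = 1097.6/3440.065 = 0.319064 rad, θ = 269° → φ = 34.8053°, λ = 58.4785°.
Leg 2: from (34.8053°, 58.4785°), δ = 1414/3440.065 = 0.411039 rad, θ = 45.8° → φ = 48.7614°, λ = 84.2348°.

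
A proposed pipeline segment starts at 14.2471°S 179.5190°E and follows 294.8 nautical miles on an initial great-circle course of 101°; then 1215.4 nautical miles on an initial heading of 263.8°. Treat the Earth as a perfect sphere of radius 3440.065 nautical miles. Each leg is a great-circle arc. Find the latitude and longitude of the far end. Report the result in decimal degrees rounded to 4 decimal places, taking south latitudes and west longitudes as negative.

latitude -16.3187°, longitude 163.5090°

Apply the spherical direct solution leg by leg, carrying full precision between legs.
Leg 1: from (-14.2471°, 179.5190°), δ = 294.8/3440.065 = 0.085696 rad, θ = 101° → φ = -15.1312°, λ = -175.4879°.
Leg 2: from (-15.1312°, -175.4879°), δ = 1215.4/3440.065 = 0.353307 rad, θ = 263.8° → φ = -16.3187°, λ = 163.5090°.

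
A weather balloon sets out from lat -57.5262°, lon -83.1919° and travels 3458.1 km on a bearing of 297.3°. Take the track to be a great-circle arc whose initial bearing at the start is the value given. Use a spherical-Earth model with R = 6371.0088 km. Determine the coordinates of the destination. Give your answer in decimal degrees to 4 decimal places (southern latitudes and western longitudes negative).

latitude -36.5259°, longitude -118.0244°

δ = 3458.1/6371.0088 = 0.542787 rad (31.0994°).
Start latitude φ₁ = -1.004022 rad; initial bearing θ = 5.188864 rad.
Destination latitude: φ₂ = arcsin( sin φ₁ cos δ + cos φ₁ sin δ cos θ ) = arcsin(-0.595186) = -36.5259°.
For the longitude increment, Δλ = atan2( sin θ sin δ cos φ₁, cos δ − sin φ₁ sin φ₂ ) = atan2(-0.246439, 0.354151) = -34.8325°.
λ₂ = -83.1919° + -34.8325° = -118.0244°.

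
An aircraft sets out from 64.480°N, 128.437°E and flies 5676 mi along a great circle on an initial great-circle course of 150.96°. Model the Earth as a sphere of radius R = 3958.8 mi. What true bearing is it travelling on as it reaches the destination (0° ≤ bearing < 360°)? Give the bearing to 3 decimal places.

The arc subtends δ = 5676/3958.8 = 1.433768 rad at the centre.
Start latitude φ₁ = 1.125388 rad; initial bearing θ = 2.634749 rad.
Destination latitude: φ₂ = arcsin( sin φ₁ cos δ + cos φ₁ sin δ cos θ ) = arcsin(-0.249860) = -14.469°.
For the longitude increment, Δλ = atan2( sin θ sin δ cos φ₁, cos δ − sin φ₁ sin φ₂ ) = atan2(0.207171, 0.362082) = 29.777°.
λ₂ = λ₁ + Δλ = 158.214°.
The forward bearing on arrival equals the back-azimuth from the destination plus 180°.
Back-azimuth from P₂ (-14.469°, 158.214°) to P₁ (64.480°, 128.437°), with Δλ' = λ₁ − λ₂ = -29.777°: atan2( sin Δλ' cos φ₁ , cos φ₂ sin φ₁ − sin φ₂ cos φ₁ cos Δλ' ) = 347.527°.
Final bearing = (347.527° + 180°) mod 360° = 167.527°.

final bearing 167.527°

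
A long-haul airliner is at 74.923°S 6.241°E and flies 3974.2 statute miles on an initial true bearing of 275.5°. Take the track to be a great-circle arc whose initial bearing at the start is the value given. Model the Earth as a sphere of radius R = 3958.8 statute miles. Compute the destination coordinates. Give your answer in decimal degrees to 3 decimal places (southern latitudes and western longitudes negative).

Angular distance δ = d/R = 3974.2 / 3958.8 = 1.003890 rad.
Start latitude φ₁ = -1.307653 rad; initial bearing θ = 4.808382 rad.
Destination latitude: φ₂ = arcsin( sin φ₁ cos δ + cos φ₁ sin δ cos θ ) = arcsin(-0.497508) = -29.835°.
For the longitude increment, Δλ = atan2( sin θ sin δ cos φ₁, cos δ − sin φ₁ sin φ₂ ) = atan2(-0.218416, 0.056643) = -75.462°.
λ₂ = 6.241° + -75.462° = -69.221°.

latitude -29.835°, longitude -69.221°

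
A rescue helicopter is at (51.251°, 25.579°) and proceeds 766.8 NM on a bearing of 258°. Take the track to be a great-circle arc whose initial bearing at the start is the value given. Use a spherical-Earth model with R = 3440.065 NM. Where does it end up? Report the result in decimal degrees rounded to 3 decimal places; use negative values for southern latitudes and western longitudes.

latitude 47.040°, longitude 7.080°

The arc subtends δ = 766.8/3440.065 = 0.222903 rad at the centre.
With φ₁ = 51.251° = 0.894499 rad and θ = 258° = 4.502949 rad:
Destination latitude: φ₂ = arcsin( sin φ₁ cos δ + cos φ₁ sin δ cos θ ) = arcsin(0.731833) = 47.040°.
For the longitude increment, Δλ = atan2( sin θ sin δ cos φ₁, cos δ − sin φ₁ sin φ₂ ) = atan2(-0.135341, 0.404507) = -18.499°.
λ₂ = λ₁ + Δλ = 7.080°.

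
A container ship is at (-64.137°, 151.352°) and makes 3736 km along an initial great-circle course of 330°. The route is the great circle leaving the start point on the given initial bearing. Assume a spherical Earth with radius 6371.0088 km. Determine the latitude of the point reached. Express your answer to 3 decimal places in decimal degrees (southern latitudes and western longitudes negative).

latitude -32.715°

Angular distance δ = d/R = 3736 / 6371.0088 = 0.586406 rad.
Converting: φ₁ = -1.119402 rad, θ = 5.759587 rad.
Applying the spherical law of cosines for sides, sin φ₂ = sin φ₁ cos δ + cos φ₁ sin δ cos θ = -0.540456, so φ₂ = -32.715°.
Δλ = atan2( sin θ sin δ cos φ₁ , cos δ − sin φ₁ sin φ₂ ) = atan2(-0.120696, 0.346611) = -0.335086 rad = -19.199°.
Hence λ₂ = 151.352° + -19.199° = 132.153°.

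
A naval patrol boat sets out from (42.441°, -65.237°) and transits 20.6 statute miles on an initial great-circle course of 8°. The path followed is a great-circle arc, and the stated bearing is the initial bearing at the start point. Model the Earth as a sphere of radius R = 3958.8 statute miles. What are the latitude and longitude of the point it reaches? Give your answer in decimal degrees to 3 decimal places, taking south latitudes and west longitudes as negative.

latitude 42.736°, longitude -65.181°

δ = 20.6/3958.8 = 0.005204 rad (0.2981°).
Converting: φ₁ = 0.740735 rad, θ = 0.139626 rad.
Applying the spherical law of cosines for sides, sin φ₂ = sin φ₁ cos δ + cos φ₁ sin δ cos θ = 0.678624, so φ₂ = 42.736°.
Then Δλ = atan2(0.000534, 0.542030) = 0.000986 rad, from sin θ sin δ cos φ₁ over cos δ − sin φ₁ sin φ₂.
Hence λ₂ = -65.237° + 0.056° = -65.181°.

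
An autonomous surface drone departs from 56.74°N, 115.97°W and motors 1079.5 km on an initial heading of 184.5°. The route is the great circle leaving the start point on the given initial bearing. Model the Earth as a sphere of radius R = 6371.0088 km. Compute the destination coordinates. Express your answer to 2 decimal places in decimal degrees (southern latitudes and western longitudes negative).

latitude 47.06°, longitude -117.08°

δ = 1079.5/6371.0088 = 0.169439 rad (9.7082°).
With φ₁ = 56.74° = 0.990300 rad and θ = 184.5° = 3.220132 rad:
Applying the spherical law of cosines for sides, sin φ₂ = sin φ₁ cos δ + cos φ₁ sin δ cos θ = 0.732018, so φ₂ = 47.06°.
Then Δλ = atan2(-0.007256, 0.373573) = -0.019421 rad, from sin θ sin δ cos φ₁ over cos δ − sin φ₁ sin φ₂.
λ₂ = -115.97° + -1.11° = -117.08°.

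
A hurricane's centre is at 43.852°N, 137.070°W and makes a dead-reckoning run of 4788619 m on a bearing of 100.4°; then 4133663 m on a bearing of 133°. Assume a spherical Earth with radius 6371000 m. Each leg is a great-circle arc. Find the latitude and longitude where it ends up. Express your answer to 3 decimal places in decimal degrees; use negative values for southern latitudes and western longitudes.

latitude -2.410°, longitude -63.171°

Apply the spherical direct solution leg by leg, carrying full precision between legs.
Leg 1: from (43.852°, -137.070°), δ = 4788619/6371000 = 0.751628 rad, θ = 100.4° → φ = 24.661°, λ = -89.422°.
Leg 2: from (24.661°, -89.422°), δ = 4133663/6371000 = 0.648825 rad, θ = 133° → φ = -2.410°, λ = -63.171°.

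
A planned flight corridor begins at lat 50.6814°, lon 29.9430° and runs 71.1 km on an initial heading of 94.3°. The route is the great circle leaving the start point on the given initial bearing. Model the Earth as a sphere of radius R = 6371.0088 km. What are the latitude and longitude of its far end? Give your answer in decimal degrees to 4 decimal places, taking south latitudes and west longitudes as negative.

Central angle δ = d/R = 0.011160 rad.
Start latitude φ₁ = 0.884557 rad; initial bearing θ = 1.645845 rad.
Destination latitude: φ₂ = arcsin( sin φ₁ cos δ + cos φ₁ sin δ cos θ ) = arcsin(0.773056) = 50.6291°.
Δλ = atan2( sin θ sin δ cos φ₁ , cos δ − sin φ₁ sin φ₂ ) = atan2(0.007051, 0.401875) = 0.017544 rad = 1.0052°.
Hence λ₂ = 29.9430° + 1.0052° = 30.9482°.

latitude 50.6291°, longitude 30.9482°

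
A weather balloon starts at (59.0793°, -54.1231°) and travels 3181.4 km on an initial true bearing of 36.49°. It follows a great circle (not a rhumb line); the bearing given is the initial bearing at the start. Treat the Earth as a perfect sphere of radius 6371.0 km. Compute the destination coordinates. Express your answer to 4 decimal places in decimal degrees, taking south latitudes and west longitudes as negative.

latitude 71.9802°, longitude 12.8843°

Angular distance δ = d/R = 3181.4 / 6371 = 0.499356 rad.
Start latitude φ₁ = 1.031128 rad; initial bearing θ = 0.636871 rad.
sin φ₂ = sin φ₁ cos δ + cos φ₁ sin δ cos θ = (0.857879)(0.877891) + (0.513851)(0.478861)(0.803961) = 0.950950
φ₂ = asin(0.950950) = 1.256291 rad = 71.9802°.
Δλ = atan2( sin θ sin δ cos φ₁ , cos δ − sin φ₁ sin φ₂ ) = atan2(0.146329, 0.062091) = 1.169499 rad = 67.0074°.
Hence λ₂ = -54.1231° + 67.0074° = 12.8843°.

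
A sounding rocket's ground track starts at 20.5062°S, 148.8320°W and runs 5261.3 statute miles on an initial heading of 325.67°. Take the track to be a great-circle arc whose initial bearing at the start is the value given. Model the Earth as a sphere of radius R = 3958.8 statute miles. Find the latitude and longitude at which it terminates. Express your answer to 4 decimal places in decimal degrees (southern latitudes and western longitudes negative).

latitude 41.8438°, longitude 163.8603°

Central angle δ = d/R = 1.329014 rad.
Converting: φ₁ = -0.357901 rad, θ = 5.684014 rad.
Applying the spherical law of cosines for sides, sin φ₂ = sin φ₁ cos δ + cos φ₁ sin δ cos θ = 0.667102, so φ₂ = 41.8438°.
For the longitude increment, Δλ = atan2( sin θ sin δ cos φ₁, cos δ − sin φ₁ sin φ₂ ) = atan2(-0.512858, 0.473125) = -47.3077°.
λ₂ = -148.8320° + -47.3077° = -196.1397°, normalized to (−180°, 180°] → 163.8603°.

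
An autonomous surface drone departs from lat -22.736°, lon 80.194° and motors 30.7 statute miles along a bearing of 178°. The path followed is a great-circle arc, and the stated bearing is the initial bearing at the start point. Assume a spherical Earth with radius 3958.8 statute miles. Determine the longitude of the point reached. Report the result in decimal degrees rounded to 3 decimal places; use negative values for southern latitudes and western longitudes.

longitude 80.211°

Central angle δ = d/R = 0.007755 rad.
With φ₁ = -22.736° = -0.396818 rad and θ = 178° = 3.106686 rad:
Applying the spherical law of cosines for sides, sin φ₂ = sin φ₁ cos δ + cos φ₁ sin δ cos θ = -0.393622, so φ₂ = -23.180°.
For the longitude increment, Δλ = atan2( sin θ sin δ cos φ₁, cos δ − sin φ₁ sin φ₂ ) = atan2(0.000250, 0.847841) = 0.017°.
Hence λ₂ = 80.194° + 0.017° = 80.211°.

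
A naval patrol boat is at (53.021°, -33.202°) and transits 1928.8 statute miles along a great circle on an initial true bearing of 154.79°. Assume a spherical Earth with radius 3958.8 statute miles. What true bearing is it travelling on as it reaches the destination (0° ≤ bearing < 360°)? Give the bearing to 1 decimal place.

Angular distance δ = d/R = 1928.8 / 3958.8 = 0.487218 rad.
With φ₁ = 53.021° = 0.925391 rad and θ = 154.79° = 2.701595 rad:
Destination latitude: φ₂ = arcsin( sin φ₁ cos δ + cos φ₁ sin δ cos θ ) = arcsin(0.451108) = 26.815°.
Δλ = atan2( sin θ sin δ cos φ₁ , cos δ − sin φ₁ sin φ₂ ) = atan2(0.119950, 0.523268) = 0.225340 rad = 12.911°.
λ₂ = λ₁ + Δλ = -20.291°.
The forward bearing on arrival equals the back-azimuth from the destination plus 180°.
Back-azimuth from P₂ (26.8°, -20.3°) to P₁ (53.0°, -33.2°), with Δλ' = λ₁ − λ₂ = -12.9°: atan2( sin Δλ' cos φ₁ , cos φ₂ sin φ₁ − sin φ₂ cos φ₁ cos Δλ' ) = 343.3°.
Final bearing = (343.3° + 180°) mod 360° = 163.3°.

final bearing 163.3°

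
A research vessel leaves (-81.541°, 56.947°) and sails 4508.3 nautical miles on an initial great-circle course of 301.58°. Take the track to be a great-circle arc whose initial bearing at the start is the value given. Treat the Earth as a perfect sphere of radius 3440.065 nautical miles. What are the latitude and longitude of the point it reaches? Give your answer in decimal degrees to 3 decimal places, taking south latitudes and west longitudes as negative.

latitude -10.376°, longitude 0.132°

Angular distance δ = d/R = 4508.3 / 3440.065 = 1.310528 rad.
Start latitude φ₁ = -1.423159 rad; initial bearing θ = 5.263564 rad.
Applying the spherical law of cosines for sides, sin φ₂ = sin φ₁ cos δ + cos φ₁ sin δ cos θ = -0.180100, so φ₂ = -10.376°.
Then Δλ = atan2(-0.121097, 0.079200) = -0.991600 rad, from sin θ sin δ cos φ₁ over cos δ − sin φ₁ sin φ₂.
λ₂ = λ₁ + Δλ = 0.132°.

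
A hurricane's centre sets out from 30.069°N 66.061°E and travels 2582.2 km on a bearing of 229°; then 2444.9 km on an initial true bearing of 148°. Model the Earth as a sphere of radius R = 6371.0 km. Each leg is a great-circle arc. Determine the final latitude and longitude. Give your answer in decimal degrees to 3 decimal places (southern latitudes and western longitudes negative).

Apply the spherical direct solution leg by leg, carrying full precision between legs.
Leg 1: from (30.069°, 66.061°), δ = 2582.2/6371 = 0.405305 rad, θ = 229° → φ = 13.685°, λ = 48.226°.
Leg 2: from (13.685°, 48.226°), δ = 2444.9/6371 = 0.383755 rad, θ = 148° → φ = -5.113°, λ = 59.716°.

latitude -5.113°, longitude 59.716°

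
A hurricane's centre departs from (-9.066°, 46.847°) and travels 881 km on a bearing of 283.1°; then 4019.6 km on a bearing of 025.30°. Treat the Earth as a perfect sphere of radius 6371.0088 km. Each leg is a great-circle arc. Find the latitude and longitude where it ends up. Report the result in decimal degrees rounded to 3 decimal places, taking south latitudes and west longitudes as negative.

Apply the spherical direct solution leg by leg, carrying full precision between legs.
Leg 1: from (-9.066°, 46.847°), δ = 881/6371.0088 = 0.138283 rad, θ = 283.1° → φ = -7.193°, λ = 39.070°.
Leg 2: from (-7.193°, 39.070°), δ = 4019.6/6371.0088 = 0.630920 rad, θ = 25.3° → φ = 25.341°, λ = 55.266°.

latitude 25.341°, longitude 55.266°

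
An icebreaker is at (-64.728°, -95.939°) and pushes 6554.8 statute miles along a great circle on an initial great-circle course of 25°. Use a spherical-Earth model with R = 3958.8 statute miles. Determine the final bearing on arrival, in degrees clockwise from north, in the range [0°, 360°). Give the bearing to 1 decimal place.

final bearing 11.7°

The arc subtends δ = 6554.8/3958.8 = 1.655754 rad at the centre.
With φ₁ = -64.728° = -1.129717 rad and θ = 25° = 0.436332 rad:
Destination latitude: φ₂ = arcsin( sin φ₁ cos δ + cos φ₁ sin δ cos θ ) = arcsin(0.462256) = 27.533°.
For the longitude increment, Δλ = atan2( sin θ sin δ cos φ₁, cos δ − sin φ₁ sin φ₂ ) = atan2(0.179772, 0.333158) = 28.351°.
Hence λ₂ = -95.939° + 28.351° = -67.588°.
The forward bearing on arrival equals the back-azimuth from the destination plus 180°.
Back-azimuth from P₂ (27.5°, -67.6°) to P₁ (-64.7°, -95.9°), with Δλ' = λ₁ − λ₂ = -28.4°: atan2( sin Δλ' cos φ₁ , cos φ₂ sin φ₁ − sin φ₂ cos φ₁ cos Δλ' ) = 191.7°.
Final bearing = (191.7° + 180°) mod 360° = 11.7°.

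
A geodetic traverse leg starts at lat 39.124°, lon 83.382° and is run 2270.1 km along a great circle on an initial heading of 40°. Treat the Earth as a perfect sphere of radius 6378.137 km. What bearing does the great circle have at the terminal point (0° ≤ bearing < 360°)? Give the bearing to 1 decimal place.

Angular distance δ = d/R = 2270.1 / 6378.137 = 0.355919 rad.
Start latitude φ₁ = 0.682843 rad; initial bearing θ = 0.698132 rad.
Applying the spherical law of cosines for sides, sin φ₂ = sin φ₁ cos δ + cos φ₁ sin δ cos θ = 0.798533, so φ₂ = 52.990°.
For the longitude increment, Δλ = atan2( sin θ sin δ cos φ₁, cos δ − sin φ₁ sin φ₂ ) = atan2(0.173760, 0.433452) = 21.845°.
λ₂ = λ₁ + Δλ = 105.227°.
The forward bearing on arrival equals the back-azimuth from the destination plus 180°.
Back-azimuth from P₂ (53.0°, 105.2°) to P₁ (39.1°, 83.4°), with Δλ' = λ₁ − λ₂ = -21.8°: atan2( sin Δλ' cos φ₁ , cos φ₂ sin φ₁ − sin φ₂ cos φ₁ cos Δλ' ) = 235.9°.
Final bearing = (235.9° + 180°) mod 360° = 55.9°.

final bearing 55.9°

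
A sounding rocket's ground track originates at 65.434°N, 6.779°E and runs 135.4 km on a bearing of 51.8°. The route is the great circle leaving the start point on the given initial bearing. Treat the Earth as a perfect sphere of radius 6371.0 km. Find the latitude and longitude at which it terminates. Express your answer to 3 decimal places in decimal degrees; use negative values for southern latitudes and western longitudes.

Angular distance δ = d/R = 135.4 / 6371 = 0.021253 rad.
With φ₁ = 65.434° = 1.142039 rad and θ = 51.8° = 0.904081 rad:
Applying the spherical law of cosines for sides, sin φ₂ = sin φ₁ cos δ + cos φ₁ sin δ cos θ = 0.914741, so φ₂ = 66.169°.
Then Δλ = atan2(0.006943, 0.167833) = 0.041345 rad, from sin θ sin δ cos φ₁ over cos δ − sin φ₁ sin φ₂.
Hence λ₂ = 6.779° + 2.369° = 9.148°.

latitude 66.169°, longitude 9.148°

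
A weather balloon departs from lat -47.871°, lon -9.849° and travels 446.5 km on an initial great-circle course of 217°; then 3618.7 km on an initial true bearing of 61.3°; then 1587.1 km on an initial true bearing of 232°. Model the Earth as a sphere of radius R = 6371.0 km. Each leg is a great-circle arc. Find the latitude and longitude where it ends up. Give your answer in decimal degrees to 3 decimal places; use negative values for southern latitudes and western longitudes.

latitude -37.563°, longitude 4.960°

Apply the spherical direct solution leg by leg, carrying full precision between legs.
Leg 1: from (-47.871°, -9.849°), δ = 446.5/6371 = 0.070083 rad, θ = 217° → φ = -51.017°, λ = -13.690°.
Leg 2: from (-51.017°, -13.690°), δ = 3618.7/6371 = 0.567996 rad, θ = 61.3° → φ = -29.522°, λ = 19.147°.
Leg 3: from (-29.522°, 19.147°), δ = 1587.1/6371 = 0.249113 rad, θ = 232° → φ = -37.563°, λ = 4.960°.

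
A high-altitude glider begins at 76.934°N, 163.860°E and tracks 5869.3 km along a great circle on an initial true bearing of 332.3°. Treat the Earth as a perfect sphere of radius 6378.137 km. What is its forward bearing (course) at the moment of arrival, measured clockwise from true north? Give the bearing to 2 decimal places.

δ = 5869.3/6378.137 = 0.920222 rad (52.7248°).
Converting: φ₁ = 1.342752 rad, θ = 5.799729 rad.
Applying the spherical law of cosines for sides, sin φ₂ = sin φ₁ cos δ + cos φ₁ sin δ cos θ = 0.749241, so φ₂ = 48.525°.
Then Δλ = atan2(-0.083623, -0.124200) = -2.549019 rad, from sin θ sin δ cos φ₁ over cos δ − sin φ₁ sin φ₂.
λ₂ = 163.860° + -146.048° = 17.812°.
The forward bearing on arrival equals the back-azimuth from the destination plus 180°.
Back-azimuth from P₂ (48.52°, 17.81°) to P₁ (76.93°, 163.86°), with Δλ' = λ₁ − λ₂ = 146.05°: atan2( sin Δλ' cos φ₁ , cos φ₂ sin φ₁ − sin φ₂ cos φ₁ cos Δλ' ) = 9.13°.
Final bearing = (9.13° + 180°) mod 360° = 189.13°.

final bearing 189.13°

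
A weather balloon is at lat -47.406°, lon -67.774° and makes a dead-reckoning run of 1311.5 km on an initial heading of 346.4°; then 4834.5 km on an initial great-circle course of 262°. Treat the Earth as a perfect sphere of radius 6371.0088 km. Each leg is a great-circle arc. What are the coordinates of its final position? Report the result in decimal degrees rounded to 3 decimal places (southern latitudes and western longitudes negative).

Apply the spherical direct solution leg by leg, carrying full precision between legs.
Leg 1: from (-47.406°, -67.774°), δ = 1311.5/6371.0088 = 0.205854 rad, θ = 346.4° → φ = -35.885°, λ = -71.175°.
Leg 2: from (-35.885°, -71.175°), δ = 4834.5/6371.0088 = 0.758828 rad, θ = 262° → φ = -30.194°, λ = -123.205°.

latitude -30.194°, longitude -123.205°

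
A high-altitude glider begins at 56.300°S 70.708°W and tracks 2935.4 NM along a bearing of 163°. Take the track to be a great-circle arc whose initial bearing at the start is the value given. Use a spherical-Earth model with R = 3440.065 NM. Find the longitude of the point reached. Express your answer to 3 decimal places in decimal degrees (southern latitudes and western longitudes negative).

longitude 66.099°

Central angle δ = d/R = 0.853298 rad.
With φ₁ = -56.300° = -0.982620 rad and θ = 163° = 2.844887 rad:
Destination latitude: φ₂ = arcsin( sin φ₁ cos δ + cos φ₁ sin δ cos θ ) = arcsin(-0.946794) = -71.226°.
Δλ = atan2( sin θ sin δ cos φ₁ , cos δ − sin φ₁ sin φ₂ ) = atan2(0.122226, -0.130187) = 2.387725 rad = 136.807°.
λ₂ = λ₁ + Δλ = 66.099°.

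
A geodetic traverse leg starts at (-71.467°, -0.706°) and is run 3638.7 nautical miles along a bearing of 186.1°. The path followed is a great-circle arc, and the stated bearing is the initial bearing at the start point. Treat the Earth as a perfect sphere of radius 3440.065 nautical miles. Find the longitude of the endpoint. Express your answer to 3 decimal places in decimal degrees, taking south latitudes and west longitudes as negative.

Central angle δ = d/R = 1.057742 rad.
Converting: φ₁ = -1.247334 rad, θ = 3.248058 rad.
sin φ₂ = sin φ₁ cos δ + cos φ₁ sin δ cos θ = (-0.948141)(0.490841) + (0.317851)(0.871249)(-0.994338) = -0.740746
φ₂ = asin(-0.740746) = -0.834179 rad = -47.795°.
Then Δλ = atan2(-0.029427, -0.211490) = -3.003337 rad, from sin θ sin δ cos φ₁ over cos δ − sin φ₁ sin φ₂.
λ₂ = -0.706° + -172.079° = -172.785°.

longitude -172.785°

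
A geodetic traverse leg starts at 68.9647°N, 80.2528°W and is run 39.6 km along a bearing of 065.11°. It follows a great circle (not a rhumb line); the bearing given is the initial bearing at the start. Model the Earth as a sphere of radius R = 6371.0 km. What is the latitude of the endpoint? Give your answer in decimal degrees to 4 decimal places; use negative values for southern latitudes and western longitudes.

Angular distance δ = d/R = 39.6 / 6371 = 0.006216 rad.
Converting: φ₁ = 1.203661 rad, θ = 1.136384 rad.
Applying the spherical law of cosines for sides, sin φ₂ = sin φ₁ cos δ + cos φ₁ sin δ cos θ = 0.934280, so φ₂ = 69.1122°.
For the longitude increment, Δλ = atan2( sin θ sin δ cos φ₁, cos δ − sin φ₁ sin φ₂ ) = atan2(0.002024, 0.127961) = 0.9061°.
Hence λ₂ = -80.2528° + 0.9061° = -79.3467°.

latitude 69.1122°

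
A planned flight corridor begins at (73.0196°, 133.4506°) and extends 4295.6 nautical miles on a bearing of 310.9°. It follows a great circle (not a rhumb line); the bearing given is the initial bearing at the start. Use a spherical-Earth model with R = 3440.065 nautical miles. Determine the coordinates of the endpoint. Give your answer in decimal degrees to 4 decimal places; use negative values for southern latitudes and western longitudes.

latitude 28.9560°, longitude 8.4770°

Angular distance δ = d/R = 4295.6 / 3440.065 = 1.248697 rad.
Start latitude φ₁ = 1.274432 rad; initial bearing θ = 5.426229 rad.
Destination latitude: φ₂ = arcsin( sin φ₁ cos δ + cos φ₁ sin δ cos θ ) = arcsin(0.484138) = 28.9560°.
Δλ = atan2( sin θ sin δ cos φ₁ , cos δ − sin φ₁ sin φ₂ ) = atan2(-0.209391, -0.146473) = -2.181201 rad = -124.9736°.
λ₂ = 133.4506° + -124.9736° = 8.4770°.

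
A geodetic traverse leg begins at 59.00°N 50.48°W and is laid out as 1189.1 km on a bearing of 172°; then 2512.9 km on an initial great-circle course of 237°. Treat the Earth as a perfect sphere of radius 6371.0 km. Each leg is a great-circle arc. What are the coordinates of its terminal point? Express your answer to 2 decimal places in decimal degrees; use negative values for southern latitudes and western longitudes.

Apply the spherical direct solution leg by leg, carrying full precision between legs.
Leg 1: from (59.00°, -50.48°), δ = 1189.1/6371 = 0.186643 rad, θ = 172° → φ = 48.39°, λ = -48.25°.
Leg 2: from (48.39°, -48.25°), δ = 2512.9/6371 = 0.394428 rad, θ = 237° → φ = 33.45°, λ = -70.97°.

latitude 33.45°, longitude -70.97°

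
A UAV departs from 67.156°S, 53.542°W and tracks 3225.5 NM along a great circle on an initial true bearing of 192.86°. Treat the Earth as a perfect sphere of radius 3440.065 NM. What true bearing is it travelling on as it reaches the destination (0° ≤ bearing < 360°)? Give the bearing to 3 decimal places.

Central angle δ = d/R = 0.937628 rad.
Converting: φ₁ = -1.172093 rad, θ = 3.366042 rad.
Applying the spherical law of cosines for sides, sin φ₂ = sin φ₁ cos δ + cos φ₁ sin δ cos θ = -0.850411, so φ₂ = -58.256°.
Then Δλ = atan2(-0.069657, -0.192007) = -2.793573 rad, from sin θ sin δ cos φ₁ over cos δ − sin φ₁ sin φ₂.
λ₂ = -53.542° + -160.060° = -213.602°, normalized to (−180°, 180°] → 146.398°.
The forward bearing on arrival equals the back-azimuth from the destination plus 180°.
Back-azimuth from P₂ (-58.256°, 146.398°) to P₁ (-67.156°, -53.542°), with Δλ' = λ₁ − λ₂ = -199.940°: atan2( sin Δλ' cos φ₁ , cos φ₂ sin φ₁ − sin φ₂ cos φ₁ cos Δλ' ) = 170.547°.
Final bearing = (170.547° + 180°) mod 360° = 350.547°.

final bearing 350.547°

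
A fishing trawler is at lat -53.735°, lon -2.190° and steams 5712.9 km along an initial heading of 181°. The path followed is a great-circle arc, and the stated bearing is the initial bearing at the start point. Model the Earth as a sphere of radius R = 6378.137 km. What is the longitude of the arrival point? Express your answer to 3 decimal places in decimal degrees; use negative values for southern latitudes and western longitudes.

δ = 5712.9/6378.137 = 0.895700 rad (51.3199°).
Converting: φ₁ = -0.937853 rad, θ = 3.159046 rad.
Destination latitude: φ₂ = arcsin( sin φ₁ cos δ + cos φ₁ sin δ cos θ ) = arcsin(-0.965607) = -74.930°.
For the longitude increment, Δλ = atan2( sin θ sin δ cos φ₁, cos δ − sin φ₁ sin φ₂ ) = atan2(-0.008059, -0.153587) = -176.996°.
Hence λ₂ = -2.190° + -176.996° = -179.186°.

longitude -179.186°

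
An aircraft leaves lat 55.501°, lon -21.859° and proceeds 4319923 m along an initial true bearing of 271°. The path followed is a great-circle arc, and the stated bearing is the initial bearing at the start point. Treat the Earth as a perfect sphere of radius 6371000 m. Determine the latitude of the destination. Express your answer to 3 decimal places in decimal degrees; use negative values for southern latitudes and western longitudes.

latitude 40.393°

Central angle δ = d/R = 0.678060 rad.
With φ₁ = 55.501° = 0.968675 rad and θ = 271° = 4.729842 rad:
sin φ₂ = sin φ₁ cos δ + cos φ₁ sin δ cos θ = (0.824136)(0.778791) + (0.566392)(0.627284)(0.017452) = 0.648030
φ₂ = asin(0.648030) = 0.704995 rad = 40.393°.
For the longitude increment, Δλ = atan2( sin θ sin δ cos φ₁, cos δ − sin φ₁ sin φ₂ ) = atan2(-0.355234, 0.244726) = -55.437°.
λ₂ = λ₁ + Δλ = -77.296°.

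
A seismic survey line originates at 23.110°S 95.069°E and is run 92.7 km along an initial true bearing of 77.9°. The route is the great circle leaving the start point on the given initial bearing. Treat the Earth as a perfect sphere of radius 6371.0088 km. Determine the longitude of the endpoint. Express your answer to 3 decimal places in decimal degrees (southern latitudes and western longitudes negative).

longitude 95.954°

Angular distance δ = d/R = 92.7 / 6371.0088 = 0.014550 rad.
Converting: φ₁ = -0.403346 rad, θ = 1.359611 rad.
Destination latitude: φ₂ = arcsin( sin φ₁ cos δ + cos φ₁ sin δ cos θ ) = arcsin(-0.389651) = -22.933°.
Δλ = atan2( sin θ sin δ cos φ₁ , cos δ − sin φ₁ sin φ₂ ) = atan2(0.013085, 0.846957) = 0.015448 rad = 0.885°.
Hence λ₂ = 95.069° + 0.885° = 95.954°.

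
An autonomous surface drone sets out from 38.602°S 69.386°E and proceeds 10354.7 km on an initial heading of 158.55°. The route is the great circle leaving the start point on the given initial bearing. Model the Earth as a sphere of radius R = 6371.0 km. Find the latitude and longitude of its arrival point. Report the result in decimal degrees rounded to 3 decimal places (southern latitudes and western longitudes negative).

Central angle δ = d/R = 1.625286 rad.
Start latitude φ₁ = -0.673732 rad; initial bearing θ = 2.767220 rad.
Destination latitude: φ₂ = arcsin( sin φ₁ cos δ + cos φ₁ sin δ cos θ ) = arcsin(-0.692310) = -43.813°.
For the longitude increment, Δλ = atan2( sin θ sin δ cos φ₁, cos δ − sin φ₁ sin φ₂ ) = atan2(0.285361, -0.486400) = 149.601°.
λ₂ = 69.386° + 149.601° = 218.987°, normalized to (−180°, 180°] → -141.013°.

latitude -43.813°, longitude -141.013°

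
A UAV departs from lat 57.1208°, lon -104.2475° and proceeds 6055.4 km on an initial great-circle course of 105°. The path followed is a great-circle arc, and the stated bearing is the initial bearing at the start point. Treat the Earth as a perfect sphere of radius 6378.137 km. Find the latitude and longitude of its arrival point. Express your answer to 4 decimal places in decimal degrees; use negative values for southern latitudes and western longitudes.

δ = 6055.4/6378.137 = 0.949399 rad (54.3966°).
Converting: φ₁ = 0.996946 rad, θ = 1.832596 rad.
Applying the spherical law of cosines for sides, sin φ₂ = sin φ₁ cos δ + cos φ₁ sin δ cos θ = 0.374678, so φ₂ = 22.0044°.
For the longitude increment, Δλ = atan2( sin θ sin δ cos φ₁, cos δ − sin φ₁ sin φ₂ ) = atan2(0.426349, 0.267511) = 57.8940°.
λ₂ = λ₁ + Δλ = -46.3535°.

latitude 22.0044°, longitude -46.3535°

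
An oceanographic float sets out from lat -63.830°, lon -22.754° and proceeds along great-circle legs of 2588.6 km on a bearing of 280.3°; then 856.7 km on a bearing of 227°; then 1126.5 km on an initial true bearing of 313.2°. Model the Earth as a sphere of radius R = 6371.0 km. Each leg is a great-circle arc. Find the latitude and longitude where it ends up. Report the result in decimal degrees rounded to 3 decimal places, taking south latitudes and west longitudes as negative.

Apply the spherical direct solution leg by leg, carrying full precision between legs.
Leg 1: from (-63.830°, -22.754°), δ = 2588.6/6371 = 0.406310 rad, θ = 280.3° → φ = -52.491°, λ = -62.443°.
Leg 2: from (-52.491°, -62.443°), δ = 856.7/6371 = 0.134469 rad, θ = 227° → φ = -57.327°, λ = -72.908°.
Leg 3: from (-57.327°, -72.908°), δ = 1126.5/6371 = 0.176817 rad, θ = 313.2° → φ = -49.786°, λ = -84.363°.

latitude -49.786°, longitude -84.363°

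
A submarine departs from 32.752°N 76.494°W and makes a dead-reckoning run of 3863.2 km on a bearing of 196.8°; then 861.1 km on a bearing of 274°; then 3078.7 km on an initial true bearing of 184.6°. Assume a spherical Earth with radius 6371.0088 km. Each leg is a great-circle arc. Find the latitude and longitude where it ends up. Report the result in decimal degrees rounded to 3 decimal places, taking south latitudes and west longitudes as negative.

latitude -27.862°, longitude -96.117°

Apply the spherical direct solution leg by leg, carrying full precision between legs.
Leg 1: from (32.752°, -76.494°), δ = 3863.2/6371.0088 = 0.606372 rad, θ = 196.8° → φ = -0.818°, λ = -85.976°.
Leg 2: from (-0.818°, -85.976°), δ = 861.1/6371.0088 = 0.135159 rad, θ = 274° → φ = -0.272°, λ = -93.701°.
Leg 3: from (-0.272°, -93.701°), δ = 3078.7/6371.0088 = 0.483236 rad, θ = 184.6° → φ = -27.862°, λ = -96.117°.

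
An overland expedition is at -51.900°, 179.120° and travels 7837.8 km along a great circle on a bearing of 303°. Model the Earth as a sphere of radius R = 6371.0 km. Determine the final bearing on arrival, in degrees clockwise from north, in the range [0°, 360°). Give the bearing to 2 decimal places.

final bearing 328.79°

Central angle δ = d/R = 1.230231 rad.
Converting: φ₁ = -0.905826 rad, θ = 5.288348 rad.
Applying the spherical law of cosines for sides, sin φ₂ = sin φ₁ cos δ + cos φ₁ sin δ cos θ = 0.053908, so φ₂ = 3.090°.
For the longitude increment, Δλ = atan2( sin θ sin δ cos φ₁, cos δ − sin φ₁ sin φ₂ ) = atan2(-0.487768, 0.376442) = -52.340°.
Hence λ₂ = 179.120° + -52.340° = 126.780°.
The forward bearing on arrival equals the back-azimuth from the destination plus 180°.
Back-azimuth from P₂ (3.09°, 126.78°) to P₁ (-51.90°, 179.12°), with Δλ' = λ₁ − λ₂ = 52.34°: atan2( sin Δλ' cos φ₁ , cos φ₂ sin φ₁ − sin φ₂ cos φ₁ cos Δλ' ) = 148.79°.
Final bearing = (148.79° + 180°) mod 360° = 328.79°.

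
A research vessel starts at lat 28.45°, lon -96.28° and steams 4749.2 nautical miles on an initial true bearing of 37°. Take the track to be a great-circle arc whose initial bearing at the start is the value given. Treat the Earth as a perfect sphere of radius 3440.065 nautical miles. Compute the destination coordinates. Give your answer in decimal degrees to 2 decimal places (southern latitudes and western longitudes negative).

The arc subtends δ = 4749.2/3440.065 = 1.380555 rad at the centre.
With φ₁ = 28.45° = 0.496546 rad and θ = 37° = 0.645772 rad:
sin φ₂ = sin φ₁ cos δ + cos φ₁ sin δ cos θ = (0.476392)(0.189096) + (0.879233)(0.981959)(0.798636) = 0.779602
φ₂ = asin(0.779602) = 0.894030 rad = 51.22°.
For the longitude increment, Δλ = atan2( sin θ sin δ cos φ₁, cos δ − sin φ₁ sin φ₂ ) = atan2(0.519589, -0.182300) = 109.33°.
Hence λ₂ = -96.28° + 109.33° = 13.05°.

latitude 51.22°, longitude 13.05°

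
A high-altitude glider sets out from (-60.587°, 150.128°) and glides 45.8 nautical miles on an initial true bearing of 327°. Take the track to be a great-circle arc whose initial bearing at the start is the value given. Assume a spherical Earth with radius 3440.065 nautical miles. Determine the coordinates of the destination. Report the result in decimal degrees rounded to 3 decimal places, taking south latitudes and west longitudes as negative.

latitude -59.945°, longitude 149.298°

Central angle δ = d/R = 0.013314 rad.
Start latitude φ₁ = -1.057443 rad; initial bearing θ = 5.707227 rad.
Destination latitude: φ₂ = arcsin( sin φ₁ cos δ + cos φ₁ sin δ cos θ ) = arcsin(-0.865542) = -59.945°.
Then Δλ = atan2(-0.003561, 0.245936) = -0.014478 rad, from sin θ sin δ cos φ₁ over cos δ − sin φ₁ sin φ₂.
λ₂ = 150.128° + -0.830° = 149.298°.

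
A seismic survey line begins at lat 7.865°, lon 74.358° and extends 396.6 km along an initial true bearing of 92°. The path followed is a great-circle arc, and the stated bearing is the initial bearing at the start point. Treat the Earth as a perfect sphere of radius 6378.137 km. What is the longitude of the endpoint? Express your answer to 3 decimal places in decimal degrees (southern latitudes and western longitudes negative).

longitude 77.951°

Angular distance δ = d/R = 396.6 / 6378.137 = 0.062181 rad.
Converting: φ₁ = 0.137270 rad, θ = 1.605703 rad.
Destination latitude: φ₂ = arcsin( sin φ₁ cos δ + cos φ₁ sin δ cos θ ) = arcsin(0.134427) = 7.725°.
Δλ = atan2( sin θ sin δ cos φ₁ , cos δ − sin φ₁ sin φ₂ ) = atan2(0.061519, 0.979672) = 0.062713 rad = 3.593°.
λ₂ = 74.358° + 3.593° = 77.951°.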